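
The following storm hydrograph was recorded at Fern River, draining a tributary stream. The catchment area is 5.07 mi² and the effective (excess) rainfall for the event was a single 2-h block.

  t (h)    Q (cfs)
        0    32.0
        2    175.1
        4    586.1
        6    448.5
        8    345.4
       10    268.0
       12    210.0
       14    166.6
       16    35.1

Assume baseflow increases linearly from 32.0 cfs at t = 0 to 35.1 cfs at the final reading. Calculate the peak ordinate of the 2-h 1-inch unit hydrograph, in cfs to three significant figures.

U_p ≈ 461 cfs

Direct runoff: 0.00, 142.71, 553.33, 415.34, 311.85, 234.06, 175.68, 131.89, 0.00 cfs; ΣQ_DR = 1965 cfs, peak = 553.33 cfs.
Runoff depth d = ΣQ_DR·Δt / A = 1965 × 7200 / (5.07 mi²) = 1.201 in.
The 1-inch UH is the DRH scaled by (1 in)/d, so U_p = 553.33 × 1/1.201 = 461 cfs.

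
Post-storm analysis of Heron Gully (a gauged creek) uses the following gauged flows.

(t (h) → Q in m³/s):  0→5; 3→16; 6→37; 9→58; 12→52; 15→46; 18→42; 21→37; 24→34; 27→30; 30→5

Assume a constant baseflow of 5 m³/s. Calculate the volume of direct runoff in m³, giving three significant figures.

V ≈ 3.32 × 10^6 m³

Direct-runoff ordinates (Q − Q_b): 0.0, 11.0, 32.0, 53.0, 47.0, 41.0, 37.0, 32.0, 29.0, 25.0, 0.0 m³/s.
ΣQ_DR = 307.0 m³/s.
With Δt = 3 h = 10800 s, V = ΣQ_DR · Δt = 307.0 × 10800 = 3.32 × 10^6 m³.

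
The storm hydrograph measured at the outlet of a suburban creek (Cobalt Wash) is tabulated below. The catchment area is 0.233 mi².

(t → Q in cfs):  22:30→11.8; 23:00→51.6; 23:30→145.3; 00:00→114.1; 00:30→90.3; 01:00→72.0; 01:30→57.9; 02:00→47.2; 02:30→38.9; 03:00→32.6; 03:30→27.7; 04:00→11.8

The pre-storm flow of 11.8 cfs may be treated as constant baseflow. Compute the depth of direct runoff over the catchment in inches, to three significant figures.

Direct runoff: 0.0, 39.8, 133.5, 102.3, 78.5, 60.2, 46.1, 35.4, 27.1, 20.8, 15.9, 0.0 cfs; ΣQ_DR = 559.6 cfs.
V = ΣQ_DR · Δt = 559.6 × 1800 s = 1.007 × 10^6 ft³.
Over A = 0.233 mi², depth = V / A = 1.86 in.

d ≈ 1.86 in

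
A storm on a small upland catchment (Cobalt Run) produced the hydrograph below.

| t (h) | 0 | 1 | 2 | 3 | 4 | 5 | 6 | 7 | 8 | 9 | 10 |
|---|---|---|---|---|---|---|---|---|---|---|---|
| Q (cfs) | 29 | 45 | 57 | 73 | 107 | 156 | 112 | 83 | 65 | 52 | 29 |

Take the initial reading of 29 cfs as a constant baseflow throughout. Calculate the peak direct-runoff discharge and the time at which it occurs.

Subtracting baseflow gives direct-runoff ordinates: 0.0, 16.0, 28.0, 44.0, 78.0, 127.0, 83.0, 54.0, 36.0, 23.0, 0.0 cfs.
The maximum is 127.0 cfs, occurring at the reading for t = 5 h.

Q_p = 127.0 cfs at t = 5 h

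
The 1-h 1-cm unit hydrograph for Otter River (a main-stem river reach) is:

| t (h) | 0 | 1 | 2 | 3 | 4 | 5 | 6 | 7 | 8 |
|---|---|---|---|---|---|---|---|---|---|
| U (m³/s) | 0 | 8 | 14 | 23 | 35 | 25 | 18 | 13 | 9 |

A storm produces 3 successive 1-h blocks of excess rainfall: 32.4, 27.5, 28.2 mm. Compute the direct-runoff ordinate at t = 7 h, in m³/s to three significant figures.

By discrete convolution, Q_j = Σ (P_i / 10 mm) · U_{j−i}.
At t = 7 h (j=7): Q = (32.4/10)·13 + (27.5/10)·18 + (28.2/10)·25 = 162 m³/s.

Q ≈ 162 m³/s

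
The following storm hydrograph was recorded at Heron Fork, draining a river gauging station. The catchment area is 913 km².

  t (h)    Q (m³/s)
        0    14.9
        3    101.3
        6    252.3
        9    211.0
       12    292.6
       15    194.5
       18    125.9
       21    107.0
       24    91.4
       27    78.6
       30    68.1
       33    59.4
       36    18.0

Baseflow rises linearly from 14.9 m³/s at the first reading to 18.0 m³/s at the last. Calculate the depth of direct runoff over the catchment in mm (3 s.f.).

Direct runoff: 0.00, 86.14, 236.88, 195.32, 276.67, 178.31, 109.45, 90.29, 74.43, 61.38, 50.62, 41.66, 0.00 m³/s; ΣQ_DR = 1401 m³/s.
V = ΣQ_DR · Δt = 1401 × 10800 s = 1.513 × 10^7 m³.
Over A = 913 km², depth = V / A = 16.6 mm.

d ≈ 16.6 mm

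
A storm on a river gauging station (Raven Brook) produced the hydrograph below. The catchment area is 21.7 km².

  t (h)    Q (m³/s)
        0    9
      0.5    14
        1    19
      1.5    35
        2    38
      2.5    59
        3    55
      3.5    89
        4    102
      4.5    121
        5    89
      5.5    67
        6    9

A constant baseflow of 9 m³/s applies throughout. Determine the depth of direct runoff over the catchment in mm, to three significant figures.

d ≈ 48.9 mm

Direct runoff: 0.0, 5.0, 10.0, 26.0, 29.0, 50.0, 46.0, 80.0, 93.0, 112.0, 80.0, 58.0, 0.0 m³/s; ΣQ_DR = 589.0 m³/s.
V = ΣQ_DR · Δt = 589.0 × 1800 s = 1.060 × 10^6 m³.
Over A = 21.7 km², depth = V / A = 48.9 mm.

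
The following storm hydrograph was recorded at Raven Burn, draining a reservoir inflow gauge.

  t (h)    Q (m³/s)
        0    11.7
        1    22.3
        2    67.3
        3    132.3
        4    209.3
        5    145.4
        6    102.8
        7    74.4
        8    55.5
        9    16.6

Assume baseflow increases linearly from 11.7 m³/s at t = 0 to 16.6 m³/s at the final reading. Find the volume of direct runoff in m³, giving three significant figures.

V ≈ 2.51 × 10^6 m³

Direct-runoff ordinates (Q − Q_b): 0.00, 10.06, 54.51, 118.97, 195.42, 130.98, 87.83, 58.89, 39.44, 0.00 m³/s.
ΣQ_DR = 696.1 m³/s.
With Δt = 1 h = 3600 s, V = ΣQ_DR · Δt = 696.1 × 3600 = 2.51 × 10^6 m³.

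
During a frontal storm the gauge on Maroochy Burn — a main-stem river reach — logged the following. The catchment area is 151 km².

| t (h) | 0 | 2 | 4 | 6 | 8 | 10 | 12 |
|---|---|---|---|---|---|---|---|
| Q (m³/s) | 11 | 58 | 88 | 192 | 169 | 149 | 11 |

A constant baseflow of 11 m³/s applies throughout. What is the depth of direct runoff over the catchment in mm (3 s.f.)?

Direct runoff: 0.0, 47.0, 77.0, 181.0, 158.0, 138.0, 0.0 m³/s; ΣQ_DR = 601.0 m³/s.
V = ΣQ_DR · Δt = 601.0 × 7200 s = 4.327 × 10^6 m³.
Over A = 151 km², depth = V / A = 28.7 mm.

d ≈ 28.7 mm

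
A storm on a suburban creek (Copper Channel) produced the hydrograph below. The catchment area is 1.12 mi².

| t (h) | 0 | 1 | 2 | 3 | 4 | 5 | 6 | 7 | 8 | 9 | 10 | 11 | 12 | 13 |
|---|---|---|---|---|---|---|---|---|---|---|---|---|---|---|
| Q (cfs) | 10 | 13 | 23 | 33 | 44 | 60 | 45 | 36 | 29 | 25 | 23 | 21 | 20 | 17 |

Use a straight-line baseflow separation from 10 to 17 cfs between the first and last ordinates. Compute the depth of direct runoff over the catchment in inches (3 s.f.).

d ≈ 0.291 in

Direct runoff: 0.00, 2.46, 11.92, 21.38, 31.85, 47.31, 31.77, 22.23, 14.69, 10.15, 7.62, 5.08, 3.54, 0.00 cfs; ΣQ_DR = 210.0 cfs.
V = ΣQ_DR · Δt = 210.0 × 3600 s = 7.560 × 10^5 ft³.
Over A = 1.12 mi², depth = V / A = 0.291 in.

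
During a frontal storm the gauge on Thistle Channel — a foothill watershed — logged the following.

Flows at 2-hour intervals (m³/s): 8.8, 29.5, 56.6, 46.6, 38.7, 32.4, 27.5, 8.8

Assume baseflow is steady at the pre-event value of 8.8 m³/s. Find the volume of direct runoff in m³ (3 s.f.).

Direct-runoff ordinates (Q − Q_b): 0.0, 20.7, 47.8, 37.8, 29.9, 23.6, 18.7, 0.0 m³/s.
ΣQ_DR = 178.5 m³/s.
With Δt = 2 h = 7200 s, V = ΣQ_DR · Δt = 178.5 × 7200 = 1.29 × 10^6 m³.

V ≈ 1.29 × 10^6 m³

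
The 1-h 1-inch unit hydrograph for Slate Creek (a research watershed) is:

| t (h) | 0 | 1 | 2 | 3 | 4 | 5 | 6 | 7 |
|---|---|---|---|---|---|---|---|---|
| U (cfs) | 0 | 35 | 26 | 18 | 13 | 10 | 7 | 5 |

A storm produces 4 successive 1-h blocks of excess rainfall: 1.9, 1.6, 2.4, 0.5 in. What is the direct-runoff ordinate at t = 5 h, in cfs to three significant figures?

Q ≈ 96.0 cfs

By discrete convolution, Q_j = Σ (P_i / 1 in) · U_{j−i}.
At t = 5 h (j=5): Q = (1.9/1)·10 + (1.6/1)·13 + (2.4/1)·18 + (0.5/1)·26 = 96.0 cfs.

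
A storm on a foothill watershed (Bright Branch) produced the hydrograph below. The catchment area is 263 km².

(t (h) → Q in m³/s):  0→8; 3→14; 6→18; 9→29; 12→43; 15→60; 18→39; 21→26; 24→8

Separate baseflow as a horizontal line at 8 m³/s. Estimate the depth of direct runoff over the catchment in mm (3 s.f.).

Direct runoff: 0.0, 6.0, 10.0, 21.0, 35.0, 52.0, 31.0, 18.0, 0.0 m³/s; ΣQ_DR = 173.0 m³/s.
V = ΣQ_DR · Δt = 173.0 × 10800 s = 1.868 × 10^6 m³.
Over A = 263 km², depth = V / A = 7.10 mm.

d ≈ 7.10 mm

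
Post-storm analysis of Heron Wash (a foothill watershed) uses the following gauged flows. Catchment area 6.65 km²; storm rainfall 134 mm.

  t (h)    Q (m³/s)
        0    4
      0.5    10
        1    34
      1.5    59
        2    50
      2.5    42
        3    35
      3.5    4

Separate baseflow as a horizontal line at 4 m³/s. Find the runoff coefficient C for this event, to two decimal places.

ΣQ_DR = 206.0 m³/s; V = ΣQ_DR·Δt = 3.708 × 10^5 m³.
Runoff depth d = V / A = 55.76 mm.
C = d / P = 55.76 / 134 = 0.42.

C ≈ 0.42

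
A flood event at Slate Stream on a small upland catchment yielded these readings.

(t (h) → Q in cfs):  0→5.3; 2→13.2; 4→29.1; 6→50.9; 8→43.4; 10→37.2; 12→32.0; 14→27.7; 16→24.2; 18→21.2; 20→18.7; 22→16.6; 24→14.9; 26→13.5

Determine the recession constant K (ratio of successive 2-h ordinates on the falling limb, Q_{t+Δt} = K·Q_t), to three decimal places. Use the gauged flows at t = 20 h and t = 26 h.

Using the recession-limb readings at t = 20 h and t = 26 h: Q falls from 18.7 to 13.5 cfs over 3 intervals.
K = (Q₂/Q₁)^(1/3) = (13.5/18.7)^(1/3) = 0.897.

K ≈ 0.897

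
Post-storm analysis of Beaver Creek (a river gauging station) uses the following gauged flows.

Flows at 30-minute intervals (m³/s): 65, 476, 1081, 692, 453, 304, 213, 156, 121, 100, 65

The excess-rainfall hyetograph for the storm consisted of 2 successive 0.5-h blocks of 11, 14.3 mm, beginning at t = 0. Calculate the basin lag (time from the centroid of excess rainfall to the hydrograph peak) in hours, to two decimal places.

t_L ≈ 0.47 h

Centroid of excess rainfall: t_c = Σ P_i·t̄_i / ΣP_i = 0.5326 h (block centres at 0.25, 0.75 h).
Hydrograph peak occurs at t = 1 h, so basin lag t_L = 1 − 0.5326 = 0.47 h.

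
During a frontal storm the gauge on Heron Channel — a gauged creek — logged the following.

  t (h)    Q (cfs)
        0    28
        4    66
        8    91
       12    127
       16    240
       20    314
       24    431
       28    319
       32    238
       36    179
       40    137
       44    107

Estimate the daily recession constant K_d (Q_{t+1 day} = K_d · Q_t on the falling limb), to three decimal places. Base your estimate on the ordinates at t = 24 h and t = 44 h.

Between t = 24 h and t = 44 h the flow falls from 431 to 107 cfs over 5×4 h = 20 h.
Per-interval ratio K = (107/431)^(1/5) = 0.7568; K_d = K^(24/4) = 0.188.

K_d ≈ 0.188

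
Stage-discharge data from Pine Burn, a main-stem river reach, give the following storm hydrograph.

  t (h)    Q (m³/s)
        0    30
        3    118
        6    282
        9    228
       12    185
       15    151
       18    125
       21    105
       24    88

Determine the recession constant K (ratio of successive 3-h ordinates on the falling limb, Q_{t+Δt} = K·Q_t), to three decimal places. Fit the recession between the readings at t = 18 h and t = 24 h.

Using the recession-limb readings at t = 18 h and t = 24 h: Q falls from 125 to 88 m³/s over 2 intervals.
K = (Q₂/Q₁)^(1/2) = (88/125)^(1/2) = 0.839.

K ≈ 0.839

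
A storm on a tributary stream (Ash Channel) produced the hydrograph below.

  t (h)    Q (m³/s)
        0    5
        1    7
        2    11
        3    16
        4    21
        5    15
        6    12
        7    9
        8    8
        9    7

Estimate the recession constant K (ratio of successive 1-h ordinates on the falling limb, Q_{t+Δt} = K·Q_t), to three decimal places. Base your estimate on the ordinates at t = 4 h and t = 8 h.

Using the recession-limb readings at t = 4 h and t = 8 h: Q falls from 21 to 8 m³/s over 4 intervals.
K = (Q₂/Q₁)^(1/4) = (8/21)^(1/4) = 0.786.

K ≈ 0.786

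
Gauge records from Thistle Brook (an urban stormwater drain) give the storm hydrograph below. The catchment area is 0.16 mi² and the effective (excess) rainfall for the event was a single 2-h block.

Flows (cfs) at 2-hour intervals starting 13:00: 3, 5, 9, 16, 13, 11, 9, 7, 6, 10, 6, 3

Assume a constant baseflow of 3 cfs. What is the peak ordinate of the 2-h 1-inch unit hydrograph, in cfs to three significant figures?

U_p ≈ 10.8 cfs

Direct runoff: 0.0, 2.0, 6.0, 13.0, 10.0, 8.0, 6.0, 4.0, 3.0, 7.0, 3.0, 0.0 cfs; ΣQ_DR = 62.00 cfs, peak = 13.0 cfs.
Runoff depth d = ΣQ_DR·Δt / A = 62.00 × 7200 / (0.16 mi²) = 1.201 in.
The 1-inch UH is the DRH scaled by (1 in)/d, so U_p = 13.0 × 1/1.201 = 10.8 cfs.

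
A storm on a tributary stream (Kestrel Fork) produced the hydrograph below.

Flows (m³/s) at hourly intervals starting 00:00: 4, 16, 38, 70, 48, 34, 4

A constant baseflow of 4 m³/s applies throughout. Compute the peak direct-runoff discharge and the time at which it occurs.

Subtracting baseflow gives direct-runoff ordinates: 0.0, 12.0, 34.0, 66.0, 44.0, 30.0, 0.0 m³/s.
The maximum is 66.0 m³/s, occurring at the reading for t = 03:00.

Q_p = 66.0 m³/s at t = 03:00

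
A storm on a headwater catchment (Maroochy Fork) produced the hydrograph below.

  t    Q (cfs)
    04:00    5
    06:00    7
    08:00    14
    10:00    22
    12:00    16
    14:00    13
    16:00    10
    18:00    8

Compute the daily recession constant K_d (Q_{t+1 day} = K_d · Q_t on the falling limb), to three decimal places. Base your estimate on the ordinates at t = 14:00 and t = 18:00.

K_d ≈ 0.054

Between t = 14:00 and t = 18:00 the flow falls from 13 to 8 cfs over 2×2 h = 4 h.
Per-interval ratio K = (8/13)^(1/2) = 0.7845; K_d = K^(24/2) = 0.054.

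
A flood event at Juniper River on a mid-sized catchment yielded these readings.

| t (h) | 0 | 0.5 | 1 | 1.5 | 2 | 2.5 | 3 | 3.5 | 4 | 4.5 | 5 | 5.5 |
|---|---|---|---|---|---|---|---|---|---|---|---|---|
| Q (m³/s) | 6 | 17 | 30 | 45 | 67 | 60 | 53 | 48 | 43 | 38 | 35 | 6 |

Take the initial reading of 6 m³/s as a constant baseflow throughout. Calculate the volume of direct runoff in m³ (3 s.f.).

V ≈ 6.77 × 10^5 m³

Direct-runoff ordinates (Q − Q_b): 0.0, 11.0, 24.0, 39.0, 61.0, 54.0, 47.0, 42.0, 37.0, 32.0, 29.0, 0.0 m³/s.
ΣQ_DR = 376.0 m³/s.
With Δt = 0.5 h = 1800 s, V = ΣQ_DR · Δt = 376.0 × 1800 = 6.77 × 10^5 m³.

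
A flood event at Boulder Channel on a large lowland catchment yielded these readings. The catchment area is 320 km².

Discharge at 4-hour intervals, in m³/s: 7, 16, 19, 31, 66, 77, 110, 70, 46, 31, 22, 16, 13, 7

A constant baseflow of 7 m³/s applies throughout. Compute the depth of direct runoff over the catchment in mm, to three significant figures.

Direct runoff: 0.0, 9.0, 12.0, 24.0, 59.0, 70.0, 103.0, 63.0, 39.0, 24.0, 15.0, 9.0, 6.0, 0.0 m³/s; ΣQ_DR = 433.0 m³/s.
V = ΣQ_DR · Δt = 433.0 × 14400 s = 6.235 × 10^6 m³.
Over A = 320 km², depth = V / A = 19.5 mm.

d ≈ 19.5 mm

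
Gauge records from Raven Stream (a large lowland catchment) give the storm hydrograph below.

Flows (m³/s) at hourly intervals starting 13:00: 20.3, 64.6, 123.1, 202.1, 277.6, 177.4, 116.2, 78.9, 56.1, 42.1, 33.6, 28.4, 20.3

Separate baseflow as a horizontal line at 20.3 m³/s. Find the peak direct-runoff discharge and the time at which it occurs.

Subtracting baseflow gives direct-runoff ordinates: 0.0, 44.3, 102.8, 181.8, 257.3, 157.1, 95.9, 58.6, 35.8, 21.8, 13.3, 8.1, 0.0 m³/s.
The maximum is 257.3 m³/s, occurring at the reading for t = 17:00.

Q_p = 257.3 m³/s at t = 17:00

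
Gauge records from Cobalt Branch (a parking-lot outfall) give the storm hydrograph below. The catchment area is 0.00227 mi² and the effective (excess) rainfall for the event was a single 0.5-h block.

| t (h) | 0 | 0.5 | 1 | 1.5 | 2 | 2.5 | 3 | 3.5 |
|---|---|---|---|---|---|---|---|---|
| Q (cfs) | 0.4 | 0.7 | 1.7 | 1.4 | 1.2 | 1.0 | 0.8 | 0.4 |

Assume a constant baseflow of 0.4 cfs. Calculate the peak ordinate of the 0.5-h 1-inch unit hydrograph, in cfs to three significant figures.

Direct runoff: 0.0, 0.3, 1.3, 1.0, 0.8, 0.6, 0.4, 0.0 cfs; ΣQ_DR = 4.400 cfs, peak = 1.3 cfs.
Runoff depth d = ΣQ_DR·Δt / A = 4.400 × 1800 / (0.00227 mi²) = 1.502 in.
The 1-inch UH is the DRH scaled by (1 in)/d, so U_p = 1.3 × 1/1.502 = 0.866 cfs.

U_p ≈ 0.866 cfs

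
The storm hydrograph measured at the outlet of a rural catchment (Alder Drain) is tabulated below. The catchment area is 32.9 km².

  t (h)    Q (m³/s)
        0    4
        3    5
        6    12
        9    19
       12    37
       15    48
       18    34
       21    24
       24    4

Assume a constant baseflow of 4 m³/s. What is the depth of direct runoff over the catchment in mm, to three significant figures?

Direct runoff: 0.0, 1.0, 8.0, 15.0, 33.0, 44.0, 30.0, 20.0, 0.0 m³/s; ΣQ_DR = 151.0 m³/s.
V = ΣQ_DR · Δt = 151.0 × 10800 s = 1.631 × 10^6 m³.
Over A = 32.9 km², depth = V / A = 49.6 mm.

d ≈ 49.6 mm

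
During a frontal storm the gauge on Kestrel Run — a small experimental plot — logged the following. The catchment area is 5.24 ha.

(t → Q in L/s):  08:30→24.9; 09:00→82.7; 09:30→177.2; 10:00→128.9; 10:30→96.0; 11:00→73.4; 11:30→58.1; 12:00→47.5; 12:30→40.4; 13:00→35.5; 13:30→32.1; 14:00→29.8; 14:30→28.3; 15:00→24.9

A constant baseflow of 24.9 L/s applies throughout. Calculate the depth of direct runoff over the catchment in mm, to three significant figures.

Direct runoff: 0.0, 57.8, 152.3, 104.0, 71.1, 48.5, 33.2, 22.6, 15.5, 10.6, 7.2, 4.9, 3.4, 0.0 L/s; ΣQ_DR = 531.1 L/s.
V = ΣQ_DR · Δt = 531.1 × 1800 s = 9.560 × 10^5 L.
Over A = 5.24 ha, depth = V / A = 18.2 mm.

d ≈ 18.2 mm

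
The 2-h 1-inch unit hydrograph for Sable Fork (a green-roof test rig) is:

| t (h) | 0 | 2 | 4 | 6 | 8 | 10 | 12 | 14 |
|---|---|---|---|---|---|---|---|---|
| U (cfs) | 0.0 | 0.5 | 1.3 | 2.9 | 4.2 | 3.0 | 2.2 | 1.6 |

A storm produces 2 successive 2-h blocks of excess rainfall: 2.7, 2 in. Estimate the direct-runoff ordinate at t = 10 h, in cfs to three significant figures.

By discrete convolution, Q_j = Σ (P_i / 1 in) · U_{j−i}.
At t = 10 h (j=5): Q = (2.7/1)·3.0 + (2/1)·4.2 = 16.5 cfs.

Q ≈ 16.5 cfs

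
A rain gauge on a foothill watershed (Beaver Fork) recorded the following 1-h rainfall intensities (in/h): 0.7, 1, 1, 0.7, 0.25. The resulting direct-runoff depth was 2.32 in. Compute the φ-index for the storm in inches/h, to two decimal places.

φ ≈ 0.27 in/h

Only the 4 blocks with intensity above φ contribute runoff: 0.7, 1, 1, 0.7 in/h.
Σ(I−φ)·Δt = d  ⇒  (0.7+1+1+0.7 − 4φ)·1 = 2.32
φ = (3.400 − 2.32/1) / 4 = 0.27 in/h.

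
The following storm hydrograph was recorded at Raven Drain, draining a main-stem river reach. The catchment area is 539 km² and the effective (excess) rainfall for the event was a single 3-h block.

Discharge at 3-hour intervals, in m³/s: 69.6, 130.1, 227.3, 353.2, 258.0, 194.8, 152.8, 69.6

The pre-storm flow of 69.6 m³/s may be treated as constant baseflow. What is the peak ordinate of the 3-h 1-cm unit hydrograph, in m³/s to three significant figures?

U_p ≈ 158 m³/s

Direct runoff: 0.0, 60.5, 157.7, 283.6, 188.4, 125.2, 83.2, 0.0 m³/s; ΣQ_DR = 898.6 m³/s, peak = 283.6 m³/s.
Runoff depth d = ΣQ_DR·Δt / A = 898.6 × 10800 / (539 km²) = 18.01 mm.
The 1-cm UH is the DRH scaled by (10 mm)/d, so U_p = 283.6 × 10/18.01 = 158 m³/s.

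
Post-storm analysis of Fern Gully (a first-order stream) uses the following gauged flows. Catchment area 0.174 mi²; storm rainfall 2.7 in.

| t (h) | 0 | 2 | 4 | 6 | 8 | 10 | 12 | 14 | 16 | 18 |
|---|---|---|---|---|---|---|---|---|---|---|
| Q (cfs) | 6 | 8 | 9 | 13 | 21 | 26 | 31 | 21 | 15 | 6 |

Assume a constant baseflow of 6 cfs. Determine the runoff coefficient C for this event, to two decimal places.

ΣQ_DR = 96.00 cfs; V = ΣQ_DR·Δt = 6.912 × 10^5 ft³.
Runoff depth d = V / A = 1.710 in.
C = d / P = 1.710 / 2.7 = 0.63.

C ≈ 0.63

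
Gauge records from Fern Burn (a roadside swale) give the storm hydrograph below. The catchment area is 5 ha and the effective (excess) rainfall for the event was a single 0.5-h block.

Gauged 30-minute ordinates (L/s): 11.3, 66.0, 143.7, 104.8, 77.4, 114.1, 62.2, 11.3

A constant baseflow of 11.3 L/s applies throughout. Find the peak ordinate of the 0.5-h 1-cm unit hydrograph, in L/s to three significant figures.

U_p ≈ 73.5 L/s

Direct runoff: 0.0, 54.7, 132.4, 93.5, 66.1, 102.8, 50.9, 0.0 L/s; ΣQ_DR = 500.4 L/s, peak = 132.4 L/s.
Runoff depth d = ΣQ_DR·Δt / A = 500.4 × 1800 / (5 ha) = 18.01 mm.
The 1-cm UH is the DRH scaled by (10 mm)/d, so U_p = 132.4 × 10/18.01 = 73.5 L/s.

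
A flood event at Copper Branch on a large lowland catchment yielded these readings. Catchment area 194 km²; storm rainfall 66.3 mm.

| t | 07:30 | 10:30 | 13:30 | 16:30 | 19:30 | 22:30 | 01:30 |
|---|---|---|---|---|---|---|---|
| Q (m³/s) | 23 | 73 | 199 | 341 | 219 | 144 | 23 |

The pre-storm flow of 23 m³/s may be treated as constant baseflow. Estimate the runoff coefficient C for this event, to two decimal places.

C ≈ 0.72

ΣQ_DR = 861.0 m³/s; V = ΣQ_DR·Δt = 9.299 × 10^6 m³.
Runoff depth d = V / A = 47.93 mm.
C = d / P = 47.93 / 66.3 = 0.72.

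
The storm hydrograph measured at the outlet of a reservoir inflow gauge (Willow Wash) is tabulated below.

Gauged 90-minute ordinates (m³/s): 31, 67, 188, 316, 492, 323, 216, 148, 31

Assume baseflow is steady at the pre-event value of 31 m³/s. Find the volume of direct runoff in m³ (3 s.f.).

V ≈ 8.28 × 10^6 m³

Direct-runoff ordinates (Q − Q_b): 0.0, 36.0, 157.0, 285.0, 461.0, 292.0, 185.0, 117.0, 0.0 m³/s.
ΣQ_DR = 1533 m³/s.
With Δt = 1.5 h = 5400 s, V = ΣQ_DR · Δt = 1533 × 5400 = 8.28 × 10^6 m³.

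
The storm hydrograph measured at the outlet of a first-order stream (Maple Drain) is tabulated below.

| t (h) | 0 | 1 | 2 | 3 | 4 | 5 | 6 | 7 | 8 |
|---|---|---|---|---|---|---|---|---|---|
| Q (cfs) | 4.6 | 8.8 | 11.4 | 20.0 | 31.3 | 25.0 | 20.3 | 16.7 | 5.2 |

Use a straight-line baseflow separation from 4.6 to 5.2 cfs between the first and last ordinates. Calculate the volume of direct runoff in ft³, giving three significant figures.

Direct-runoff ordinates (Q − Q_b): 0.00, 4.12, 6.65, 15.18, 26.40, 20.02, 15.25, 11.57, 0.00 cfs.
ΣQ_DR = 99.20 cfs.
With Δt = 1 h = 3600 s, V = ΣQ_DR · Δt = 99.20 × 3600 = 3.57 × 10^5 ft³.

V ≈ 3.57 × 10^5 ft³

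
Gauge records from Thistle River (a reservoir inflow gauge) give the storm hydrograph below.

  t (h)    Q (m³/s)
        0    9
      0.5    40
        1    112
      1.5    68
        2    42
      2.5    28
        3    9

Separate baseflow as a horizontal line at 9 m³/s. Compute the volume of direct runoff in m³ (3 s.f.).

Direct-runoff ordinates (Q − Q_b): 0.0, 31.0, 103.0, 59.0, 33.0, 19.0, 0.0 m³/s.
ΣQ_DR = 245.0 m³/s.
With Δt = 0.5 h = 1800 s, V = ΣQ_DR · Δt = 245.0 × 1800 = 4.41 × 10^5 m³.

V ≈ 4.41 × 10^5 m³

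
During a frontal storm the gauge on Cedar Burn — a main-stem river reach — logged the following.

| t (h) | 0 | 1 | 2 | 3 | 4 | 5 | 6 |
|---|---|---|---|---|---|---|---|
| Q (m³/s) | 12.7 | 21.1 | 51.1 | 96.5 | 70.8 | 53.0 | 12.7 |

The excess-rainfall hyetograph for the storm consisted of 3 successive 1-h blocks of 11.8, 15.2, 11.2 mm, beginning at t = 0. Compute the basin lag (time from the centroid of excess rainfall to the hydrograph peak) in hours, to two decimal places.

Centroid of excess rainfall: t_c = Σ P_i·t̄_i / ΣP_i = 1.4843 h (block centres at 0.5, 1.5, 2.5 h).
Hydrograph peak occurs at t = 3 h, so basin lag t_L = 3 − 1.4843 = 1.52 h.

t_L ≈ 1.52 h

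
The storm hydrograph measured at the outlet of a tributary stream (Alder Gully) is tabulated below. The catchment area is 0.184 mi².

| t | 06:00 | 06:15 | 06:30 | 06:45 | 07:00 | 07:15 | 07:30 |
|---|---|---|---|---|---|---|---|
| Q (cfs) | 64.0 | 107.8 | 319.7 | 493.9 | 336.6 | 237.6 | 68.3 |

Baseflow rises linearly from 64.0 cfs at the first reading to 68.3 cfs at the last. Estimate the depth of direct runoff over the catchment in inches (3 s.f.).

d ≈ 2.45 in

Direct runoff: 0.00, 43.08, 254.27, 427.75, 269.73, 170.02, 0.00 cfs; ΣQ_DR = 1165 cfs.
V = ΣQ_DR · Δt = 1165 × 900 s = 1.048 × 10^6 ft³.
Over A = 0.184 mi², depth = V / A = 2.45 in.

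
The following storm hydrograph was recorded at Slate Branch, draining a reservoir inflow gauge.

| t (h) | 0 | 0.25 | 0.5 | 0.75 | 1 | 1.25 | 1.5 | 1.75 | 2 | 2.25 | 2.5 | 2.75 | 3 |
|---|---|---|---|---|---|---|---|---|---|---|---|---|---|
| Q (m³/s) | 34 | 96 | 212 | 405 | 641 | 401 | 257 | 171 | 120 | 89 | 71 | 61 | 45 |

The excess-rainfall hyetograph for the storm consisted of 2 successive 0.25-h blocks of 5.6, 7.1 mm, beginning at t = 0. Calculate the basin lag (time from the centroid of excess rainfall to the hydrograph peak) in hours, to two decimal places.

Centroid of excess rainfall: t_c = Σ P_i·t̄_i / ΣP_i = 0.2648 h (block centres at 0.125, 0.375 h).
Hydrograph peak occurs at t = 1 h, so basin lag t_L = 1 − 0.2648 = 0.74 h.

t_L ≈ 0.74 h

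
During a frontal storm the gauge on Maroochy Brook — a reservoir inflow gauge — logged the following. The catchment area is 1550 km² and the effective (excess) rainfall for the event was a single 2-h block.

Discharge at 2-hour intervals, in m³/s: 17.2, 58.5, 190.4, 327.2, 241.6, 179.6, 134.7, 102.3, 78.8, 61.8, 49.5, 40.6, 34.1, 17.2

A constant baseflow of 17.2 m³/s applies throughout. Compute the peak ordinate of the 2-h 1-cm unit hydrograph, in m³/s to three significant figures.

Direct runoff: 0.0, 41.3, 173.2, 310.0, 224.4, 162.4, 117.5, 85.1, 61.6, 44.6, 32.3, 23.4, 16.9, 0.0 m³/s; ΣQ_DR = 1293 m³/s, peak = 310.0 m³/s.
Runoff depth d = ΣQ_DR·Δt / A = 1293 × 7200 / (1550 km²) = 6.005 mm.
The 1-cm UH is the DRH scaled by (10 mm)/d, so U_p = 310.0 × 10/6.005 = 516 m³/s.

U_p ≈ 516 m³/s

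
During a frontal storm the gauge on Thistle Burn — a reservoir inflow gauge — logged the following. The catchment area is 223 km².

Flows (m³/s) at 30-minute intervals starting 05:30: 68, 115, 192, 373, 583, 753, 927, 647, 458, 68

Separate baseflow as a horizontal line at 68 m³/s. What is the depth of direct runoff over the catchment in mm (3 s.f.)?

Direct runoff: 0.0, 47.0, 124.0, 305.0, 515.0, 685.0, 859.0, 579.0, 390.0, 0.0 m³/s; ΣQ_DR = 3504 m³/s.
V = ΣQ_DR · Δt = 3504 × 1800 s = 6.307 × 10^6 m³.
Over A = 223 km², depth = V / A = 28.3 mm.

d ≈ 28.3 mm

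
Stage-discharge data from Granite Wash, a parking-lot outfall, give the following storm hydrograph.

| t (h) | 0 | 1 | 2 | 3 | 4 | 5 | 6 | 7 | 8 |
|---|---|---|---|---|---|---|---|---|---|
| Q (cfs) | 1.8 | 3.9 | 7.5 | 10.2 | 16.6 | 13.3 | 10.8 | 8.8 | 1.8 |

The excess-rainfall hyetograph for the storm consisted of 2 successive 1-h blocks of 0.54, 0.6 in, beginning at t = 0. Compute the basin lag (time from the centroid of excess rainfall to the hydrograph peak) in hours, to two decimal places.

Centroid of excess rainfall: t_c = Σ P_i·t̄_i / ΣP_i = 1.0263 h (block centres at 0.5, 1.5 h).
Hydrograph peak occurs at t = 4 h, so basin lag t_L = 4 − 1.0263 = 2.97 h.

t_L ≈ 2.97 h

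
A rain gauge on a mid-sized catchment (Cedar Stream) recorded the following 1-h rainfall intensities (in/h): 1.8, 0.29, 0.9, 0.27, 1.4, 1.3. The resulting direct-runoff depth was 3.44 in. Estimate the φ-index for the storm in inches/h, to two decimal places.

φ ≈ 0.49 in/h

Only the 4 blocks with intensity above φ contribute runoff: 1.8, 0.9, 1.4, 1.3 in/h.
Σ(I−φ)·Δt = d  ⇒  (1.8+0.9+1.4+1.3 − 4φ)·1 = 3.44
φ = (5.400 − 3.44/1) / 4 = 0.49 in/h.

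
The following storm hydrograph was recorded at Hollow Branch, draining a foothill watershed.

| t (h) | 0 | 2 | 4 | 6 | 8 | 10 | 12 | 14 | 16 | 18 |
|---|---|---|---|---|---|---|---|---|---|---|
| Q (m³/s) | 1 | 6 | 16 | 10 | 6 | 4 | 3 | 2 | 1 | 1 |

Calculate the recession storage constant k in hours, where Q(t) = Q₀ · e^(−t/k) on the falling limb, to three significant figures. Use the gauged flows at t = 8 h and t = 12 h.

k ≈ 5.77 h

On the falling limb, Q drops from 6 to 3 m³/s between t = 8 h and t = 12 h (Δt = 4 h).
k = −Δt / ln(Q₂/Q₁) = −4 / ln(3/6) = 5.77 h.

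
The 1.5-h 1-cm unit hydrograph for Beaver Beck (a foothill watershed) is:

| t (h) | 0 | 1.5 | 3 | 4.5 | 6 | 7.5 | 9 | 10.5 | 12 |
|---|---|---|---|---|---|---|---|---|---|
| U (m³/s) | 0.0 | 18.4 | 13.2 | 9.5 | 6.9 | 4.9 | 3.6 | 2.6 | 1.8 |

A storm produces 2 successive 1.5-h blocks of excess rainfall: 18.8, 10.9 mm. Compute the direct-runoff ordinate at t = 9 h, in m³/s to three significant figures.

Q ≈ 12.1 m³/s

By discrete convolution, Q_j = Σ (P_i / 10 mm) · U_{j−i}.
At t = 9 h (j=6): Q = (18.8/10)·3.6 + (10.9/10)·4.9 = 12.1 m³/s.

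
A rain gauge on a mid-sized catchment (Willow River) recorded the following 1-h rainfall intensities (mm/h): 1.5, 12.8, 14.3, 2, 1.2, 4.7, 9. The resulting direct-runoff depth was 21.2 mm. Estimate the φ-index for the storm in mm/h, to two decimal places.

φ ≈ 4.97 mm/h

Only the 3 blocks with intensity above φ contribute runoff: 12.8, 14.3, 9 mm/h.
Σ(I−φ)·Δt = d  ⇒  (12.8+14.3+9 − 3φ)·1 = 21.2
φ = (36.10 − 21.2/1) / 3 = 4.97 mm/h.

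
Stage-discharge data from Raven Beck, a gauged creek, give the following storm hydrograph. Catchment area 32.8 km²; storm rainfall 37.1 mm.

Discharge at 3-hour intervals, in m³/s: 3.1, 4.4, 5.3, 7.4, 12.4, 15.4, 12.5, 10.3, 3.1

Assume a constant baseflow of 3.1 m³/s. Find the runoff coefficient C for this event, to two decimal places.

ΣQ_DR = 46.00 m³/s; V = ΣQ_DR·Δt = 4.968 × 10^5 m³.
Runoff depth d = V / A = 15.15 mm.
C = d / P = 15.15 / 37.1 = 0.41.

C ≈ 0.41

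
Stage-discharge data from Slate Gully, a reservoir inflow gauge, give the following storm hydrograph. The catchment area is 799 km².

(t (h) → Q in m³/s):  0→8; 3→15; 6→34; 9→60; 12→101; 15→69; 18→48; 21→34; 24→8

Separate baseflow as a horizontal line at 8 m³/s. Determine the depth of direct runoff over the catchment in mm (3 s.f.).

Direct runoff: 0.0, 7.0, 26.0, 52.0, 93.0, 61.0, 40.0, 26.0, 0.0 m³/s; ΣQ_DR = 305.0 m³/s.
V = ΣQ_DR · Δt = 305.0 × 10800 s = 3.294 × 10^6 m³.
Over A = 799 km², depth = V / A = 4.12 mm.

d ≈ 4.12 mm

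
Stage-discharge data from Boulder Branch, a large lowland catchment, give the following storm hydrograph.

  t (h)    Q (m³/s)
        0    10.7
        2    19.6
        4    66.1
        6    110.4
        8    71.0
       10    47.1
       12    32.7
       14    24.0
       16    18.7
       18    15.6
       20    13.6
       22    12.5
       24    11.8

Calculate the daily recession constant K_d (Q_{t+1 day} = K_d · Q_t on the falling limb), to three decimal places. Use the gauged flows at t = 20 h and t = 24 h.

Between t = 20 h and t = 24 h the flow falls from 13.6 to 11.8 m³/s over 2×2 h = 4 h.
Per-interval ratio K = (11.8/13.6)^(1/2) = 0.9315; K_d = K^(24/2) = 0.427.

K_d ≈ 0.427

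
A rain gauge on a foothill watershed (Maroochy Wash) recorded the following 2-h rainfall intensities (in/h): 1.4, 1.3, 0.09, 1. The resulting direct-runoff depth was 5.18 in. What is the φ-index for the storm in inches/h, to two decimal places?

Only the 3 blocks with intensity above φ contribute runoff: 1.4, 1.3, 1 in/h.
Σ(I−φ)·Δt = d  ⇒  (1.4+1.3+1 − 3φ)·2 = 5.18
φ = (3.700 − 5.18/2) / 3 = 0.37 in/h.

φ ≈ 0.37 in/h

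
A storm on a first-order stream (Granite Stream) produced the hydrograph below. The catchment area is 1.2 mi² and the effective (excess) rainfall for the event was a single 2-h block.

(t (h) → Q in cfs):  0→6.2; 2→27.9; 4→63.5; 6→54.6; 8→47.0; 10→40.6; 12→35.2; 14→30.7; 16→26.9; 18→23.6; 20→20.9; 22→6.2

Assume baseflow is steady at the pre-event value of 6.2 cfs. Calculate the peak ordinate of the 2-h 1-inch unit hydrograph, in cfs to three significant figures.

Direct runoff: 0.0, 21.7, 57.3, 48.4, 40.8, 34.4, 29.0, 24.5, 20.7, 17.4, 14.7, 0.0 cfs; ΣQ_DR = 308.9 cfs, peak = 57.3 cfs.
Runoff depth d = ΣQ_DR·Δt / A = 308.9 × 7200 / (1.2 mi²) = 0.7978 in.
The 1-inch UH is the DRH scaled by (1 in)/d, so U_p = 57.3 × 1/0.7978 = 71.8 cfs.

U_p ≈ 71.8 cfs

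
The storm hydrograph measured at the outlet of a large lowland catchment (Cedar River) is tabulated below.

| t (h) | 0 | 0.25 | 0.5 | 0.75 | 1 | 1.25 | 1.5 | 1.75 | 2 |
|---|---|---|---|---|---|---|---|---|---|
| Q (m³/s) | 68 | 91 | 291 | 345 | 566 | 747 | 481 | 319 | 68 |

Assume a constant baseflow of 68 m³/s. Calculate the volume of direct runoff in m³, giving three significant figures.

V ≈ 2.13 × 10^6 m³

Direct-runoff ordinates (Q − Q_b): 0.0, 23.0, 223.0, 277.0, 498.0, 679.0, 413.0, 251.0, 0.0 m³/s.
ΣQ_DR = 2364 m³/s.
With Δt = 0.25 h = 900 s, V = ΣQ_DR · Δt = 2364 × 900 = 2.13 × 10^6 m³.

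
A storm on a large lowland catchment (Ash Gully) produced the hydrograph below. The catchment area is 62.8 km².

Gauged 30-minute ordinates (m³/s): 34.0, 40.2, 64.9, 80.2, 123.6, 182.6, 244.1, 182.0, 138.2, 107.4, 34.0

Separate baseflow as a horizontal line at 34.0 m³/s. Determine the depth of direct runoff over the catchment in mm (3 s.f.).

d ≈ 24.6 mm

Direct runoff: 0.0, 6.2, 30.9, 46.2, 89.6, 148.6, 210.1, 148.0, 104.2, 73.4, 0.0 m³/s; ΣQ_DR = 857.2 m³/s.
V = ΣQ_DR · Δt = 857.2 × 1800 s = 1.543 × 10^6 m³.
Over A = 62.8 km², depth = V / A = 24.6 mm.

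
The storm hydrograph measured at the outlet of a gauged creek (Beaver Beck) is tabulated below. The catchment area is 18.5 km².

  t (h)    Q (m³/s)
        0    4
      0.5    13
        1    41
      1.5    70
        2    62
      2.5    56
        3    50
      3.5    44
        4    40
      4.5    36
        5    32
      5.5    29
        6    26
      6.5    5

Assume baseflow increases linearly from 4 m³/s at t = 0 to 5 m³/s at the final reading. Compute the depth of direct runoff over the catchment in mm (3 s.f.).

Direct runoff: 0.00, 8.92, 36.85, 65.77, 57.69, 51.62, 45.54, 39.46, 35.38, 31.31, 27.23, 24.15, 21.08, 0.00 m³/s; ΣQ_DR = 445.0 m³/s.
V = ΣQ_DR · Δt = 445.0 × 1800 s = 8.010 × 10^5 m³.
Over A = 18.5 km², depth = V / A = 43.3 mm.

d ≈ 43.3 mm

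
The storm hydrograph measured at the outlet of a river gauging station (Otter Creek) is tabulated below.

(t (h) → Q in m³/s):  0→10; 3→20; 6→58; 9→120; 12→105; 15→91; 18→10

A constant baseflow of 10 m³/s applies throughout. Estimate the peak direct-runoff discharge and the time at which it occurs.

Q_p = 110.0 m³/s at t = 9 h

Subtracting baseflow gives direct-runoff ordinates: 0.0, 10.0, 48.0, 110.0, 95.0, 81.0, 0.0 m³/s.
The maximum is 110.0 m³/s, occurring at the reading for t = 9 h.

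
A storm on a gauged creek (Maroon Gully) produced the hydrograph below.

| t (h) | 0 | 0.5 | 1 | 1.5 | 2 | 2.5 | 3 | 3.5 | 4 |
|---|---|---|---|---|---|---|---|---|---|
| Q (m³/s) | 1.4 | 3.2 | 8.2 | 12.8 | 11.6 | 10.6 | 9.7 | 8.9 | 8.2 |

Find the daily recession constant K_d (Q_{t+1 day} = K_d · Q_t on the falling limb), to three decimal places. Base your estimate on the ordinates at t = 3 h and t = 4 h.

Between t = 3 h and t = 4 h the flow falls from 9.7 to 8.2 m³/s over 2×0.5 h = 1 h.
Per-interval ratio K = (8.2/9.7)^(1/2) = 0.9194; K_d = K^(24/0.5) = 0.018.

K_d ≈ 0.018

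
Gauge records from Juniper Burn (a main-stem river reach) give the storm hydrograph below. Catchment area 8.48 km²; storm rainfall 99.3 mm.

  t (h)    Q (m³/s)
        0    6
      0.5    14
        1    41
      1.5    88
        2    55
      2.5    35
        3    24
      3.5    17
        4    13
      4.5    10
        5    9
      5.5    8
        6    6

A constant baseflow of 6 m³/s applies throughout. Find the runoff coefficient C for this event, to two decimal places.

ΣQ_DR = 248.0 m³/s; V = ΣQ_DR·Δt = 4.464 × 10^5 m³.
Runoff depth d = V / A = 52.64 mm.
C = d / P = 52.64 / 99.3 = 0.53.

C ≈ 0.53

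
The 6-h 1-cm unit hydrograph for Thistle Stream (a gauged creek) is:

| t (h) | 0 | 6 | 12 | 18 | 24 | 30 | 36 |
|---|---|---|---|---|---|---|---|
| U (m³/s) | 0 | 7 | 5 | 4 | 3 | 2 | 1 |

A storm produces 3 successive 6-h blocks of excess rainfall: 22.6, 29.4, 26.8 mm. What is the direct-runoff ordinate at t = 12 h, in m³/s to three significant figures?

Q ≈ 31.9 m³/s

By discrete convolution, Q_j = Σ (P_i / 10 mm) · U_{j−i}.
At t = 12 h (j=2): Q = (22.6/10)·5 + (29.4/10)·7 + (26.8/10)·0 = 31.9 m³/s.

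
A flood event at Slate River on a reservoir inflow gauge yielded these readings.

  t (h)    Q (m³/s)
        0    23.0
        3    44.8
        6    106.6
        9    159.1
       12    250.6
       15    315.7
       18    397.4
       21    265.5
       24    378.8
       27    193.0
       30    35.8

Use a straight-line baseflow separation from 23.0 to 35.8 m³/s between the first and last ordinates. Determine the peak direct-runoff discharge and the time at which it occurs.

Subtracting baseflow gives direct-runoff ordinates: 0.00, 20.52, 81.04, 132.26, 222.48, 286.30, 366.72, 233.54, 345.56, 158.48, 0.00 m³/s.
The maximum is 366.72 m³/s, occurring at the reading for t = 18 h.

Q_p = 366.72 m³/s at t = 18 h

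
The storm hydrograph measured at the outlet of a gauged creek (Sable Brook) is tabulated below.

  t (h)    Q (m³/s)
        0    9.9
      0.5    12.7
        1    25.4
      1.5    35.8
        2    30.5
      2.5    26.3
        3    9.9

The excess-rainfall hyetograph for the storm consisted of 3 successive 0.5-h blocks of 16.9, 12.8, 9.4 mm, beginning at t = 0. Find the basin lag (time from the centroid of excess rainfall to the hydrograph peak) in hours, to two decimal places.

t_L ≈ 0.85 h

Centroid of excess rainfall: t_c = Σ P_i·t̄_i / ΣP_i = 0.6541 h (block centres at 0.25, 0.75, 1.25 h).
Hydrograph peak occurs at t = 1.5 h, so basin lag t_L = 1.5 − 0.6541 = 0.85 h.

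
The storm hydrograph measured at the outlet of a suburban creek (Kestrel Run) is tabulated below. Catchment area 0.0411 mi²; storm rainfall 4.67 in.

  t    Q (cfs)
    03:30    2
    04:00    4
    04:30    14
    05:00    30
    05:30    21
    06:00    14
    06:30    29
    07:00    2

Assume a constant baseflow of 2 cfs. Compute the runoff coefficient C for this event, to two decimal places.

C ≈ 0.40

ΣQ_DR = 100.0 cfs; V = ΣQ_DR·Δt = 1.800 × 10^5 ft³.
Runoff depth d = V / A = 1.885 in.
C = d / P = 1.885 / 4.67 = 0.40.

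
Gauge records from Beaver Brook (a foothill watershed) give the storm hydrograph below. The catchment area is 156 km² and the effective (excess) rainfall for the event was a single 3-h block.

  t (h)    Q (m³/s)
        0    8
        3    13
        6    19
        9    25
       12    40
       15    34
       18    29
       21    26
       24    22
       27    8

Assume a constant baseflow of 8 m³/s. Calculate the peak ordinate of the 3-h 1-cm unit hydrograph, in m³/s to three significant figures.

Direct runoff: 0.0, 5.0, 11.0, 17.0, 32.0, 26.0, 21.0, 18.0, 14.0, 0.0 m³/s; ΣQ_DR = 144.0 m³/s, peak = 32.0 m³/s.
Runoff depth d = ΣQ_DR·Δt / A = 144.0 × 10800 / (156 km²) = 9.969 mm.
The 1-cm UH is the DRH scaled by (10 mm)/d, so U_p = 32.0 × 10/9.969 = 32.1 m³/s.

U_p ≈ 32.1 m³/s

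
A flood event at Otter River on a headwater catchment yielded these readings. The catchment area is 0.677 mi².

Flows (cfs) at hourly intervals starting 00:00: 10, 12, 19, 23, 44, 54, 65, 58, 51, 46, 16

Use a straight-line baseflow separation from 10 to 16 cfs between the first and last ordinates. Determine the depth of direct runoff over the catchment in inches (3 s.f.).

d ≈ 0.584 in

Direct runoff: 0.00, 1.40, 7.80, 11.20, 31.60, 41.00, 51.40, 43.80, 36.20, 30.60, 0.00 cfs; ΣQ_DR = 255.0 cfs.
V = ΣQ_DR · Δt = 255.0 × 3600 s = 9.180 × 10^5 ft³.
Over A = 0.677 mi², depth = V / A = 0.584 in.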